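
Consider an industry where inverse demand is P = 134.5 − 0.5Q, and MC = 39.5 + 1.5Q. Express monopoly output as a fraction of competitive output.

Q_m/Q_c = 0.8

Monopoly sets MR = MC: 134.5 − Q = 39.5 + 1.5Q ⇒ Q = 38, P = 134.5 − 0.5·38 = 115.5.
Competitive equilibrium sets price equal to marginal cost: 134.5 − 0.5Q = 39.5 + 1.5Q, so Q = 47.5 and P = 110.75.
Ratio Q_m/Q_c = 38/47.5 = 0.8.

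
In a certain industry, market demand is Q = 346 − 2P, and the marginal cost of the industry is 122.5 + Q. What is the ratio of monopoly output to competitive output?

Q_m/Q_c = 0.75

Inverting demand: P = 173 − 0.5Q.
The monopolist equates marginal revenue to marginal cost: 173 − Q = 122.5 + Q, so Q = 25.25. From demand, P = 160.375.
Under competition P = MC: 173 − 0.5Q = 122.5 + Q ⇒ Q = 101/3, P = 937/6.
Ratio Q_m/Q_c = 25.25/(101/3) = 0.75.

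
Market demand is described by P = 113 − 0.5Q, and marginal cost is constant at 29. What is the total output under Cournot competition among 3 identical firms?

With 3 symmetric Cournot firms, each firm's FOC gives 113 − 2q = 29, so q = 42, Q = 3·42 = 126, and P = 50.

Q = 126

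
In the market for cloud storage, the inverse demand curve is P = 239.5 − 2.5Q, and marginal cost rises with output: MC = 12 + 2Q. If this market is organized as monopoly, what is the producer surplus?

PS = 3696.875

The monopolist equates marginal revenue to marginal cost: 239.5 − 5Q = 12 + 2Q, so Q = 32.5. From demand, P = 158.25.
PS = P·Q − VC(Q) = 158.25·32.5 − (12·32.5 + ½·2·32.5²) = 3696.875.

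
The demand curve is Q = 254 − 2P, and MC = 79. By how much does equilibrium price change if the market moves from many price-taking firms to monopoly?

Equilibrium price rises by 24

Inverting demand: P = 127 − 0.5Q.
Perfect competition: P = MC = 79, so 127 − 0.5Q = 79 and Q = 96.
Monopoly sets MR = MC: 127 − Q = 79 ⇒ Q = 48, P = 127 − 0.5·48 = 103.
Change in equilibrium price: 103 − 79 = 24.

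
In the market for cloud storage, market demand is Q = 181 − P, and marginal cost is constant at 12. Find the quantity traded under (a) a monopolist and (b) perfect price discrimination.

Inverting demand: P = 181 − Q.
A monopolist chooses Q where MR = MC. MR = 181 − 2Q; setting this equal to 12 gives Q = 84.5 and P = 96.5.
A perfectly discriminating monopolist sells every unit with P(Q) ≥ MC(Q), so output equals the competitive quantity Q = 169. Each buyer pays their reservation price, so CS = 0 and the firm captures all surplus.

Monopoly: Q = 84.5; Perfect PD: Q = 169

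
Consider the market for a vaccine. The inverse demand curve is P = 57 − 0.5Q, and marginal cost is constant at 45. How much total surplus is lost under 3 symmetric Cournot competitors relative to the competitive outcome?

Competitive firms price at marginal cost: P = 45, giving Q = 24.
In a 3-firm Cournot equilibrium, symmetry and the first-order condition give q = (57 − 45)/(2) = 6. So Q = 18 and P = 48.
DWL is the triangle between Q = 18 and Q = 24: ½·(24 − 18)·(48 − 45) = 9.

DWL = 9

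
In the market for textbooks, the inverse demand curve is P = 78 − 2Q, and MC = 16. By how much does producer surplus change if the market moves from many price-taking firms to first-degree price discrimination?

PS rises by 961

Under competition P = MC = 16, so Q = (78 − 16)/2 = 31.
PS = (16 − 16)·31 = 0.
With perfect price discrimination, output is the efficient level Q = 31 (where demand meets MC), but every buyer pays their willingness to pay: CS = 0 and PS = total surplus.
PS = ½·(78 − 16)·31 = 961.
Change in producer surplus: 961 − 0 = 961.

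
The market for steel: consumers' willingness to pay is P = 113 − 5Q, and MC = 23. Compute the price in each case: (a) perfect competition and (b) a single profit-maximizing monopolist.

Competitive firms price at marginal cost: P = 23, giving Q = 18.
Monopoly sets MR = MC: 113 − 10Q = 23 ⇒ Q = 9, P = 113 − 5·9 = 68.

Competition: P = 23; Monopoly: P = 68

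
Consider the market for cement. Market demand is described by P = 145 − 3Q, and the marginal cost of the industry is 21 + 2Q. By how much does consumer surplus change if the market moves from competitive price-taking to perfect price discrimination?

Under competition P = MC: 145 − 3Q = 21 + 2Q ⇒ Q = 24.8, P = 70.6.
CS = ½·(145 − 70.6)·24.8 = 922.56.
A perfectly discriminating monopolist sells every unit with P(Q) ≥ MC(Q), so output equals the competitive quantity Q = 24.8. Each buyer pays their reservation price, so CS = 0 and the firm captures all surplus.
CS = 0.
Change in consumer surplus: 0 − 922.56 = −922.56.

Consumer surplus falls by 922.56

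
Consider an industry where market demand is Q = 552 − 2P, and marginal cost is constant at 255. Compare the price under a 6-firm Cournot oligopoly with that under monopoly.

Inverting demand: P = 276 − 0.5Q.
With 6 symmetric Cournot firms, each firm's FOC gives 276 − 3.5q = 255, so q = 6, Q = 6·6 = 36, and P = 258.
Monopoly sets MR = MC: 276 − Q = 255 ⇒ Q = 21, P = 276 − 0.5·21 = 265.5.

Cournot: P = 258; Monopoly: P = 265.5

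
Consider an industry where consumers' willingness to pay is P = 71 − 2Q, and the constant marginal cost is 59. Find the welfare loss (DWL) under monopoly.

Competitive firms price at marginal cost: P = 59, giving Q = 6.
The monopolist equates marginal revenue to marginal cost: 71 − 4Q = 59, so Q = 3. From demand, P = 65.
DWL is the triangle between Q = 3 and Q = 6: ½·(6 − 3)·(65 − 59) = 9.

DWL = 9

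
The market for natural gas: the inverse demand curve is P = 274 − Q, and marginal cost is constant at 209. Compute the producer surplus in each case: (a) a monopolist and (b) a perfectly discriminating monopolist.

Monopoly sets MR = MC: 274 − 2Q = 209 ⇒ Q = 32.5, P = 274 − 32.5 = 241.5.
PS = (241.5 − 209)·32.5 = 1056.25.
A perfectly discriminating monopolist sells every unit with P(Q) ≥ MC(Q), so output equals the competitive quantity Q = 65. Each buyer pays their reservation price, so CS = 0 and the firm captures all surplus.
PS = ½·(274 − 209)·65 = 2112.5.

Monopoly: PS = 1056.25; Perfect PD: PS = 2112.5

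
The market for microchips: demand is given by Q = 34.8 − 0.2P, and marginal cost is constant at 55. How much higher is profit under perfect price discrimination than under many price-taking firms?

Inverting demand: P = 174 − 5Q.
Under competition P = MC = 55, so Q = (174 − 55)/5 = 23.8.
Profit = (55 − 55)·23.8 = 0.
A perfectly discriminating monopolist sells every unit with P(Q) ≥ MC(Q), so output equals the competitive quantity Q = 23.8. Each buyer pays their reservation price, so CS = 0 and the firm captures all surplus.
PS equals the full surplus area, 1416.1. Profit = 1416.1 = 1416.1.
Change in profit: 1416.1 − 0 = 1416.1.

Profit rises by 1416.1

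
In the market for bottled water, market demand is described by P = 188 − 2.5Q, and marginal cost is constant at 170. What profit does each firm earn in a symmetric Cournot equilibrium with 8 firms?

With 8 symmetric Cournot firms, each firm's FOC gives 188 − 22.5q = 170, so q = 0.8, Q = 8·0.8 = 6.4, and P = 172.
Each firm's profit = (172 − 170)·0.8 = 1.6.

π_i = 1.6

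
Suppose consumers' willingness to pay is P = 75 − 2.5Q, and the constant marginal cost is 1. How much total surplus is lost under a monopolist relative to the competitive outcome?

Perfect competition: P = MC = 1, so 75 − 2.5Q = 1 and Q = 29.6.
Monopoly sets MR = MC: 75 − 5Q = 1 ⇒ Q = 14.8, P = 75 − 2.5·14.8 = 38.
DWL is the triangle between Q = 14.8 and Q = 29.6: ½·(29.6 − 14.8)·(38 − 1) = 273.8.

DWL = 273.8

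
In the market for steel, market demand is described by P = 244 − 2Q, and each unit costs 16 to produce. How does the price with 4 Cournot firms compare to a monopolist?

With 4 symmetric Cournot firms, each firm's FOC gives 244 − 10q = 16, so q = 22.8, Q = 4·22.8 = 91.2, and P = 61.6.
A monopolist chooses Q where MR = MC. MR = 244 − 4Q; setting this equal to 16 gives Q = 57 and P = 130.

Cournot: P = 61.6; Monopoly: P = 130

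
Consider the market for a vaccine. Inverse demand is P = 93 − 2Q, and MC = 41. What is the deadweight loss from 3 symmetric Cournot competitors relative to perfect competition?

DWL = 42.25

Perfect competition: P = MC = 41, so 93 − 2Q = 41 and Q = 26.
Cournot with 3 identical firms: the symmetric best-response condition is 93 − 8q = 41. Each firm produces q = 6.5, total output Q = 19.5, price P = 54.
DWL is the triangle between Q = 19.5 and Q = 26: ½·(26 − 19.5)·(54 − 41) = 42.25.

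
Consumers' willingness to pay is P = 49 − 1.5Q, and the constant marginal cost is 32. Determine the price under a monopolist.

P = 40.5

The monopolist equates marginal revenue to marginal cost: 49 − 3Q = 32, so Q = 17/3. From demand, P = 40.5.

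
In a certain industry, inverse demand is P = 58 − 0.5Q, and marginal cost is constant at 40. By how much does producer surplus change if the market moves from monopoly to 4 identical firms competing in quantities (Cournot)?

A monopolist chooses Q where MR = MC. MR = 58 − Q; setting this equal to 40 gives Q = 18 and P = 49.
PS = (49 − 40)·18 = 162.
Cournot with 4 identical firms: the symmetric best-response condition is 58 − 2.5q = 40. Each firm produces q = 7.2, total output Q = 28.8, price P = 43.6.
PS = (43.6 − 40)·28.8 = 103.68.
Change in producer surplus: 103.68 − 162 = −58.32.

PS falls by 58.32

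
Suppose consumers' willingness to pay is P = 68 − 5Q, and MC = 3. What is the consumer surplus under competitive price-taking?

Perfect competition: P = MC = 3, so 68 − 5Q = 3 and Q = 13.
CS = ½·(68 − 3)·13 = 422.5.

CS = 422.5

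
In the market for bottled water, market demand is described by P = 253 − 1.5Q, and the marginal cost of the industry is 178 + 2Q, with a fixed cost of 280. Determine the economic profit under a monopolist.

Profit = 282.5

A monopolist chooses Q where MR = MC. MR = 253 − 3Q; setting this equal to 178 + 2Q gives Q = 15 and P = 230.5.
Profit = 230.5·15 − (178·15 + ½·2·15²) − 280 = 282.5.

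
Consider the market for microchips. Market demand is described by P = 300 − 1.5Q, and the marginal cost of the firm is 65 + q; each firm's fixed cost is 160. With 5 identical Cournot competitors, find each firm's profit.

π_i = 944.5

In a 5-firm Cournot equilibrium, symmetry and the first-order condition give q = (300 − 65)/(10) = 23.5. So Q = 117.5 and P = 123.75.
Each firm's profit = 123.75·23.5 − (65·23.5 + ½·1·23.5²) − 160 = 944.5.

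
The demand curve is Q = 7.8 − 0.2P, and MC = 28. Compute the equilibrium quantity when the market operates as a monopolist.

Inverting demand: P = 39 − 5Q.
Monopoly sets MR = MC: 39 − 10Q = 28 ⇒ Q = 1.1, P = 39 − 5·1.1 = 33.5.

Q = 1.1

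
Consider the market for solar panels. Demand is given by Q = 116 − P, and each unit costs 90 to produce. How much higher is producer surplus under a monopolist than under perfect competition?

PS rises by 169

Inverting demand: P = 116 − Q.
Perfect competition: P = MC = 90, so 116 − Q = 90 and Q = 26.
PS = (90 − 90)·26 = 0.
The monopolist equates marginal revenue to marginal cost: 116 − 2Q = 90, so Q = 13. From demand, P = 103.
PS = (103 − 90)·13 = 169.
Change in producer surplus: 169 − 0 = 169.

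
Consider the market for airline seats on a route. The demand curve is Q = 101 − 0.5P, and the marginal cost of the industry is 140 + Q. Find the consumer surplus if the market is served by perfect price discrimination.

Inverting demand: P = 202 − 2Q.
With perfect price discrimination, output is the efficient level Q = 62/3 (where demand meets MC), but every buyer pays their willingness to pay: CS = 0 and PS = total surplus.
CS = 0.

CS = 0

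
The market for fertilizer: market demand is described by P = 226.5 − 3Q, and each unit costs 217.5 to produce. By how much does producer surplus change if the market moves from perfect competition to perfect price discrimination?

Under competition P = MC = 217.5, so Q = (226.5 − 217.5)/3 = 3.
PS = (217.5 − 217.5)·3 = 0.
Under first-degree price discrimination the firm charges each unit its demand price and produces up to where P = MC, i.e. Q = 3. Consumer surplus is zero; producer surplus equals total surplus.
PS = ½·(226.5 − 217.5)·3 = 13.5.
Change in producer surplus: 13.5 − 0 = 13.5.

PS rises by 13.5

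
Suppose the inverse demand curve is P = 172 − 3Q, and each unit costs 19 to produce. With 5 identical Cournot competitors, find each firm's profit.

π_i = 216.75

In a 5-firm Cournot equilibrium, symmetry and the first-order condition give q = (172 − 19)/(18) = 8.5. So Q = 42.5 and P = 44.5.
Each firm's profit = (44.5 − 19)·8.5 = 216.75.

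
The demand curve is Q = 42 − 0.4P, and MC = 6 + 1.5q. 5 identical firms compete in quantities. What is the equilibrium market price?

P = 30

Inverting demand: P = 105 − 2.5Q.
With 5 symmetric Cournot firms, each firm's FOC gives 105 − 15q = 6 + 1.5q, so q = 6, Q = 5·6 = 30, and P = 30.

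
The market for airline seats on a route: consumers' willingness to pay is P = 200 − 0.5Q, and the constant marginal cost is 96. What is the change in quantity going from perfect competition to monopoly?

Q falls by 104

Competitive firms price at marginal cost: P = 96, giving Q = 208.
The monopolist equates marginal revenue to marginal cost: 200 − Q = 96, so Q = 104. From demand, P = 148.
Change in quantity: 104 − 208 = −104.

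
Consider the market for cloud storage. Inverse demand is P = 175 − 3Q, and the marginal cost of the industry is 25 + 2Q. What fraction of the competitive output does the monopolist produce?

Monopoly sets MR = MC: 175 − 6Q = 25 + 2Q ⇒ Q = 18.75, P = 175 − 3·18.75 = 118.75.
Under competition P = MC: 175 − 3Q = 25 + 2Q ⇒ Q = 30, P = 85.
Ratio Q_m/Q_c = 18.75/30 = 0.625.

Q_m/Q_c = 0.625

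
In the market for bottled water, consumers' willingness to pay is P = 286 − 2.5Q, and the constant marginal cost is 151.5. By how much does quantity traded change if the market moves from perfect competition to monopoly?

Perfect competition: P = MC = 151.5, so 286 − 2.5Q = 151.5 and Q = 53.8.
Monopoly sets MR = MC: 286 − 5Q = 151.5 ⇒ Q = 26.9, P = 286 − 2.5·26.9 = 218.75.
Change in quantity traded: 26.9 − 53.8 = −26.9.

Q falls by 26.9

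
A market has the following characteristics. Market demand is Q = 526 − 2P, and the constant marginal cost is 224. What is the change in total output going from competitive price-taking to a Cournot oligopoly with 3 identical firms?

Inverting demand: P = 263 − 0.5Q.
Under competition P = MC = 224, so Q = (263 − 224)/0.5 = 78.
Cournot with 3 identical firms: the symmetric best-response condition is 263 − 2q = 224. Each firm produces q = 19.5, total output Q = 58.5, price P = 233.75.
Change in total output: 58.5 − 78 = −19.5.

Total output falls by 19.5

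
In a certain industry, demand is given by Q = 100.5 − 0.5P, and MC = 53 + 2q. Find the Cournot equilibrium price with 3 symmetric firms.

Inverting demand: P = 201 − 2Q.
With 3 symmetric Cournot firms, each firm's FOC gives 201 − 8q = 53 + 2q, so q = 14.8, Q = 3·14.8 = 44.4, and P = 112.2.

P = 112.2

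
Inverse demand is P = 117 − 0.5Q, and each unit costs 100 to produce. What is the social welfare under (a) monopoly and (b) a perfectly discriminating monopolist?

Monopoly sets MR = MC: 117 − Q = 100 ⇒ Q = 17, P = 117 − 0.5·17 = 108.5.
CS = ½·(117 − 108.5)·17 = 72.25; PS = (108.5 − 100)·17 = 144.5; TS = 216.75.
With perfect price discrimination, output is the efficient level Q = 34 (where demand meets MC), but every buyer pays their willingness to pay: CS = 0 and PS = total surplus.
TS = 289 (equal to competitive TS).

Monopoly: TS = 216.75; Perfect PD: TS = 289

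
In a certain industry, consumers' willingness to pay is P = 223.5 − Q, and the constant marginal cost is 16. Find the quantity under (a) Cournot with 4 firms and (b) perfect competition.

In a 4-firm Cournot equilibrium, symmetry and the first-order condition give q = (223.5 − 16)/(5) = 41.5. So Q = 166 and P = 57.5.
Perfect competition: P = MC = 16, so 223.5 − Q = 16 and Q = 207.5.

Cournot: Q = 166; Competition: Q = 207.5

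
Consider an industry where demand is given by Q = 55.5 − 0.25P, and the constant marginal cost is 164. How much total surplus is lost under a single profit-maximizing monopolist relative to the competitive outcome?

DWL = 105.125

Inverting demand: P = 222 − 4Q.
Competitive firms price at marginal cost: P = 164, giving Q = 14.5.
Monopoly sets MR = MC: 222 − 8Q = 164 ⇒ Q = 7.25, P = 222 − 4·7.25 = 193.
DWL is the triangle between Q = 7.25 and Q = 14.5: ½·(14.5 − 7.25)·(193 − 164) = 105.125.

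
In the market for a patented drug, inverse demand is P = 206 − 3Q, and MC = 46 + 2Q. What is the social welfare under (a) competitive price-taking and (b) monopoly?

Under competition P = MC: 206 − 3Q = 46 + 2Q ⇒ Q = 32, P = 110.
CS = ½·(206 − 110)·32 = 1536; PS = (110·32 − 46·32 − ½·2·32²) = 1024; TS = 2560.
The monopolist equates marginal revenue to marginal cost: 206 − 6Q = 46 + 2Q, so Q = 20. From demand, P = 146.
CS = ½·(206 − 146)·20 = 600; PS = (146·20 − 46·20 − ½·2·20²) = 1600; TS = 2200.

Competition: TS = 2560; Monopoly: TS = 2200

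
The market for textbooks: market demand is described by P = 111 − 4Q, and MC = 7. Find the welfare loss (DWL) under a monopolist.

DWL = 338

Competitive firms price at marginal cost: P = 7, giving Q = 26.
Monopoly sets MR = MC: 111 − 8Q = 7 ⇒ Q = 13, P = 111 − 4·13 = 59.
DWL is the triangle between Q = 13 and Q = 26: ½·(26 − 13)·(59 − 7) = 338.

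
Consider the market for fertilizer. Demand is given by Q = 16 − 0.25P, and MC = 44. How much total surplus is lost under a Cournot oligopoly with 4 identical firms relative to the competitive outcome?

Inverting demand: P = 64 − 4Q.
Competitive firms price at marginal cost: P = 44, giving Q = 5.
In a 4-firm Cournot equilibrium, symmetry and the first-order condition give q = (64 − 44)/(20) = 1. So Q = 4 and P = 48.
DWL is the triangle between Q = 4 and Q = 5: ½·(5 − 4)·(48 − 44) = 2.

DWL = 2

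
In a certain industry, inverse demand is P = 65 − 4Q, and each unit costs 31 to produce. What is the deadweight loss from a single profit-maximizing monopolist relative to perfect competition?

DWL = 36.125

Competitive firms price at marginal cost: P = 31, giving Q = 8.5.
The monopolist equates marginal revenue to marginal cost: 65 − 8Q = 31, so Q = 4.25. From demand, P = 48.
DWL is the triangle between Q = 4.25 and Q = 8.5: ½·(8.5 − 4.25)·(48 − 31) = 36.125.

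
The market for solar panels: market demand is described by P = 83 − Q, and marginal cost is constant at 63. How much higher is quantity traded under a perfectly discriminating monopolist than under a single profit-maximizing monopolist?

Monopoly sets MR = MC: 83 − 2Q = 63 ⇒ Q = 10, P = 83 − 10 = 73.
Under first-degree price discrimination the firm charges each unit its demand price and produces up to where P = MC, i.e. Q = 20. Consumer surplus is zero; producer surplus equals total surplus.
Change in quantity traded: 20 − 10 = 10.

Q rises by 10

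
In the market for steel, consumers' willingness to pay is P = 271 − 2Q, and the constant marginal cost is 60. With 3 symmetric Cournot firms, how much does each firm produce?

q_i = 26.375

Cournot with 3 identical firms: the symmetric best-response condition is 271 − 8q = 60. Each firm produces q = 26.375, total output Q = 79.125, price P = 112.75.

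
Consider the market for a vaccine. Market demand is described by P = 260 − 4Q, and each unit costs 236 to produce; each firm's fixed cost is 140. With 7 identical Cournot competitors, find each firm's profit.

π_i = −137.75

Cournot with 7 identical firms: the symmetric best-response condition is 260 − 32q = 236. Each firm produces q = 0.75, total output Q = 5.25, price P = 239.
Each firm's profit = (239 − 236)·0.75 − 140 = −137.75.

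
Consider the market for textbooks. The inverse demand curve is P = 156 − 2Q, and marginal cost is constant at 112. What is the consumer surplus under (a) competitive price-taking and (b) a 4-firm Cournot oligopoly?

Under competition P = MC = 112, so Q = (156 − 112)/2 = 22.
CS = ½·(156 − 112)·22 = 484.
Cournot with 4 identical firms: the symmetric best-response condition is 156 − 10q = 112. Each firm produces q = 4.4, total output Q = 17.6, price P = 120.8.
CS = ½·(156 − 120.8)·17.6 = 309.76.

Competition: CS = 484; Cournot: CS = 309.76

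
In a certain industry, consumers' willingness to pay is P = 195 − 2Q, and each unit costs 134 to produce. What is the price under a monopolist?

P = 164.5

A monopolist chooses Q where MR = MC. MR = 195 − 4Q; setting this equal to 134 gives Q = 15.25 and P = 164.5.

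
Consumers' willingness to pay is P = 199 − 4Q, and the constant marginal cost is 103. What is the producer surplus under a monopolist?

A monopolist chooses Q where MR = MC. MR = 199 − 8Q; setting this equal to 103 gives Q = 12 and P = 151.
PS = (151 − 103)·12 = 576.

PS = 576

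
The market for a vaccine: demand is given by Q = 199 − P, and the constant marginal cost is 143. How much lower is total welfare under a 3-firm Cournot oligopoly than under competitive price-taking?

Inverting demand: P = 199 − Q.
Competitive firms price at marginal cost: P = 143, giving Q = 56.
CS = ½·(199 − 143)·56 = 1568; PS = (143 − 143)·56 = 0; TS = 1568.
In a 3-firm Cournot equilibrium, symmetry and the first-order condition give q = (199 − 143)/(4) = 14. So Q = 42 and P = 157.
CS = ½·(199 − 157)·42 = 882; PS = (157 − 143)·42 = 588; TS = 1470.
Change in total welfare: 1470 − 1568 = −98.

TS falls by 98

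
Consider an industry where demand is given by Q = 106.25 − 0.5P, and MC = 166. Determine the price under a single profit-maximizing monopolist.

P = 189.25

Inverting demand: P = 212.5 − 2Q.
Monopoly sets MR = MC: 212.5 − 4Q = 166 ⇒ Q = 11.625, P = 212.5 − 2·11.625 = 189.25.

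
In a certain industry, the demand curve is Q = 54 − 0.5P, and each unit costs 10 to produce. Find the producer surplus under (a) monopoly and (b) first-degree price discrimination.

Monopoly: PS = 1200.5; Perfect PD: PS = 2401

Inverting demand: P = 108 − 2Q.
A monopolist chooses Q where MR = MC. MR = 108 − 4Q; setting this equal to 10 gives Q = 24.5 and P = 59.
PS = (59 − 10)·24.5 = 1200.5.
With perfect price discrimination, output is the efficient level Q = 49 (where demand meets MC), but every buyer pays their willingness to pay: CS = 0 and PS = total surplus.
PS = ½·(108 − 10)·49 = 2401.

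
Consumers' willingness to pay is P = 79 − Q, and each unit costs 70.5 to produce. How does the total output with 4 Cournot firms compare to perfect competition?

With 4 symmetric Cournot firms, each firm's FOC gives 79 − 5q = 70.5, so q = 1.7, Q = 4·1.7 = 6.8, and P = 72.2.
Under competition P = MC = 70.5, so Q = (79 − 70.5)/1 = 8.5.

Cournot: Q = 6.8; Competition: Q = 8.5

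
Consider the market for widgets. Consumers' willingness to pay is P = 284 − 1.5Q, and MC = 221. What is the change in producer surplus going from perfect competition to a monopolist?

Under competition P = MC = 221, so Q = (284 − 221)/1.5 = 42.
PS = (221 − 221)·42 = 0.
Monopoly sets MR = MC: 284 − 3Q = 221 ⇒ Q = 21, P = 284 − 1.5·21 = 252.5.
PS = (252.5 − 221)·21 = 661.5.
Change in producer surplus: 661.5 − 0 = 661.5.

Producer surplus rises by 661.5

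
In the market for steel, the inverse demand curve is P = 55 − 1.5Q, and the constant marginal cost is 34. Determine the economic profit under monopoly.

Profit = 73.5

A monopolist chooses Q where MR = MC. MR = 55 − 3Q; setting this equal to 34 gives Q = 7 and P = 44.5.
Profit = (44.5 − 34)·7 = 73.5.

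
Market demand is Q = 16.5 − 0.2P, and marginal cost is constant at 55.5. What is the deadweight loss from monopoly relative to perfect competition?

DWL = 18.225

Inverting demand: P = 82.5 − 5Q.
Under competition P = MC = 55.5, so Q = (82.5 − 55.5)/5 = 5.4.
The monopolist equates marginal revenue to marginal cost: 82.5 − 10Q = 55.5, so Q = 2.7. From demand, P = 69.
DWL is the triangle between Q = 2.7 and Q = 5.4: ½·(5.4 − 2.7)·(69 − 55.5) = 18.225.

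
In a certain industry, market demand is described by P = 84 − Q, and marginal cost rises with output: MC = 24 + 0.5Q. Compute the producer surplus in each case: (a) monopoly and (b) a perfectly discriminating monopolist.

Monopoly sets MR = MC: 84 − 2Q = 24 + 0.5Q ⇒ Q = 24, P = 84 − 24 = 60.
PS = P·Q − VC(Q) = 60·24 − (24·24 + ½·0.5·24²) = 720.
With perfect price discrimination, output is the efficient level Q = 40 (where demand meets MC), but every buyer pays their willingness to pay: CS = 0 and PS = total surplus.
PS = ½·(84 − 24)·40 = 1200.

Monopoly: PS = 720; Perfect PD: PS = 1200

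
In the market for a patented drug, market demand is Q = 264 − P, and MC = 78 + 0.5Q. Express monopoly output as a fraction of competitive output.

Inverting demand: P = 264 − Q.
Monopoly sets MR = MC: 264 − 2Q = 78 + 0.5Q ⇒ Q = 74.4, P = 264 − 74.4 = 189.6.
Competitive equilibrium sets price equal to marginal cost: 264 − Q = 78 + 0.5Q, so Q = 124 and P = 140.
Ratio Q_m/Q_c = 74.4/124 = 0.6.

Q_m/Q_c = 0.6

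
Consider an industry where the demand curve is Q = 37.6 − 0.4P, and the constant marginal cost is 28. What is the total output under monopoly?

Inverting demand: P = 94 − 2.5Q.
Monopoly sets MR = MC: 94 − 5Q = 28 ⇒ Q = 13.2, P = 94 − 2.5·13.2 = 61.

Q = 13.2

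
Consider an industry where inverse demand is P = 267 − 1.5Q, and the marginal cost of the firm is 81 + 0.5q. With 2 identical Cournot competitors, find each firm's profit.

With 2 symmetric Cournot firms, each firm's FOC gives 267 − 4.5q = 81 + 0.5q, so q = 37.2, Q = 2·37.2 = 74.4, and P = 155.4.
Each firm's profit = 155.4·37.2 − (81·37.2 + ½·0.5·37.2²) = 2421.72.

π_i = 2421.72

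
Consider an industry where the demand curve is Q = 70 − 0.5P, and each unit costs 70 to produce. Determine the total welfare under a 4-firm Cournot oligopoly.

Inverting demand: P = 140 − 2Q.
With 4 symmetric Cournot firms, each firm's FOC gives 140 − 10q = 70, so q = 7, Q = 4·7 = 28, and P = 84.
CS = ½·(140 − 84)·28 = 784; PS = (84 − 70)·28 = 392; TS = 1176.

TS = 1176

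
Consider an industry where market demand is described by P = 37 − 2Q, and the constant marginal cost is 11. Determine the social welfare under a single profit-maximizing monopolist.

TS = 126.75

The monopolist equates marginal revenue to marginal cost: 37 − 4Q = 11, so Q = 6.5. From demand, P = 24.
CS = ½·(37 − 24)·6.5 = 42.25; PS = (24 − 11)·6.5 = 84.5; TS = 126.75.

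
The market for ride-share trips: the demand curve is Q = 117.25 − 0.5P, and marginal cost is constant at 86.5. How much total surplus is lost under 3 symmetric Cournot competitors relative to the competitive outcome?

DWL = 342.25

Inverting demand: P = 234.5 − 2Q.
Under competition P = MC = 86.5, so Q = (234.5 − 86.5)/2 = 74.
Cournot with 3 identical firms: the symmetric best-response condition is 234.5 − 8q = 86.5. Each firm produces q = 18.5, total output Q = 55.5, price P = 123.5.
DWL is the triangle between Q = 55.5 and Q = 74: ½·(74 − 55.5)·(123.5 − 86.5) = 342.25.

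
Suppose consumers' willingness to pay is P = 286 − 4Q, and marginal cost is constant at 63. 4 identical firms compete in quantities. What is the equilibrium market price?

With 4 symmetric Cournot firms, each firm's FOC gives 286 − 20q = 63, so q = 11.15, Q = 4·11.15 = 44.6, and P = 107.6.

P = 107.6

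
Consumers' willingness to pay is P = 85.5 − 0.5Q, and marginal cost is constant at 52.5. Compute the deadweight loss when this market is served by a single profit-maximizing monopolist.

DWL = 272.25

Under competition P = MC = 52.5, so Q = (85.5 − 52.5)/0.5 = 66.
Monopoly sets MR = MC: 85.5 − Q = 52.5 ⇒ Q = 33, P = 85.5 − 0.5·33 = 69.
DWL is the triangle between Q = 33 and Q = 66: ½·(66 − 33)·(69 − 52.5) = 272.25.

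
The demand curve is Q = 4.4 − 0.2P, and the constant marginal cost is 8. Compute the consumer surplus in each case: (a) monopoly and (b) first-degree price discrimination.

Monopoly: CS = 4.9; Perfect PD: CS = 0

Inverting demand: P = 22 − 5Q.
Monopoly sets MR = MC: 22 − 10Q = 8 ⇒ Q = 1.4, P = 22 − 5·1.4 = 15.
CS = ½·(22 − 15)·1.4 = 4.9.
With perfect price discrimination, output is the efficient level Q = 2.8 (where demand meets MC), but every buyer pays their willingness to pay: CS = 0 and PS = total surplus.
CS = 0.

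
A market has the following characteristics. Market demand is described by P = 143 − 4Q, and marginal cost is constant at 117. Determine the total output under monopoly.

Q = 3.25

A monopolist chooses Q where MR = MC. MR = 143 − 8Q; setting this equal to 117 gives Q = 3.25 and P = 130.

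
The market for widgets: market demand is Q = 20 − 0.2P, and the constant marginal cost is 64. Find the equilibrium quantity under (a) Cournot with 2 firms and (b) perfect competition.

Inverting demand: P = 100 − 5Q.
Cournot with 2 identical firms: the symmetric best-response condition is 100 − 15q = 64. Each firm produces q = 2.4, total output Q = 4.8, price P = 76.
Under competition P = MC = 64, so Q = (100 − 64)/5 = 7.2.

Cournot: Q = 4.8; Competition: Q = 7.2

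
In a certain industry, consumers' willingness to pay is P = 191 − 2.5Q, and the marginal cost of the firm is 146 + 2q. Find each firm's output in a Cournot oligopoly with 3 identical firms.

With 3 symmetric Cournot firms, each firm's FOC gives 191 − 10q = 146 + 2q, so q = 3.75, Q = 3·3.75 = 11.25, and P = 162.875.

q_i = 3.75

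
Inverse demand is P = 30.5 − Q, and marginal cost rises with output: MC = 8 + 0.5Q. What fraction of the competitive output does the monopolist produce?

Q_m/Q_c = 0.6

The monopolist equates marginal revenue to marginal cost: 30.5 − 2Q = 8 + 0.5Q, so Q = 9. From demand, P = 21.5.
Competitive equilibrium sets price equal to marginal cost: 30.5 − Q = 8 + 0.5Q, so Q = 15 and P = 15.5.
Ratio Q_m/Q_c = 9/15 = 0.6.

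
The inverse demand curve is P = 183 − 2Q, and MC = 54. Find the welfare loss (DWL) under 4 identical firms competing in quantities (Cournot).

DWL = 166.41

Under competition P = MC = 54, so Q = (183 − 54)/2 = 64.5.
With 4 symmetric Cournot firms, each firm's FOC gives 183 − 10q = 54, so q = 12.9, Q = 4·12.9 = 51.6, and P = 79.8.
DWL is the triangle between Q = 51.6 and Q = 64.5: ½·(64.5 − 51.6)·(79.8 − 54) = 166.41.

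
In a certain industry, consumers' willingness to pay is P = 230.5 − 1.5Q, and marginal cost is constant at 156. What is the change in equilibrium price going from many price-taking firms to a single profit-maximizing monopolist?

Competitive firms price at marginal cost: P = 156, giving Q = 149/3.
The monopolist equates marginal revenue to marginal cost: 230.5 − 3Q = 156, so Q = 149/6. From demand, P = 193.25.
Change in equilibrium price: 193.25 − 156 = 37.25.

P rises by 37.25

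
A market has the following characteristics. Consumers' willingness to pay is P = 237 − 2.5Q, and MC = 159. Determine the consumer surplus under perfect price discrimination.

CS = 0

With perfect price discrimination, output is the efficient level Q = 31.2 (where demand meets MC), but every buyer pays their willingness to pay: CS = 0 and PS = total surplus.
CS = 0.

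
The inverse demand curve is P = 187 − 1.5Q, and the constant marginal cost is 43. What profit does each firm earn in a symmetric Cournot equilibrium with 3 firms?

With 3 symmetric Cournot firms, each firm's FOC gives 187 − 6q = 43, so q = 24, Q = 3·24 = 72, and P = 79.
Each firm's profit = (79 − 43)·24 = 864.

π_i = 864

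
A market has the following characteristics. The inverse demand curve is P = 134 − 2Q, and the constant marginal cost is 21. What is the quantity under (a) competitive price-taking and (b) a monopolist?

Competitive firms price at marginal cost: P = 21, giving Q = 56.5.
A monopolist chooses Q where MR = MC. MR = 134 − 4Q; setting this equal to 21 gives Q = 28.25 and P = 77.5.

Competition: Q = 56.5; Monopoly: Q = 28.25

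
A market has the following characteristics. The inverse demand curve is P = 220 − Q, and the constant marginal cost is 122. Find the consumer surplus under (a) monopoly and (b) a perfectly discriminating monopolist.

Monopoly: CS = 1200.5; Perfect PD: CS = 0

A monopolist chooses Q where MR = MC. MR = 220 − 2Q; setting this equal to 122 gives Q = 49 and P = 171.
CS = ½·(220 − 171)·49 = 1200.5.
Under first-degree price discrimination the firm charges each unit its demand price and produces up to where P = MC, i.e. Q = 98. Consumer surplus is zero; producer surplus equals total surplus.
CS = 0.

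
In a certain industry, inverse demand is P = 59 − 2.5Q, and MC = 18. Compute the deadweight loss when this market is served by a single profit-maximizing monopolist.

Competitive firms price at marginal cost: P = 18, giving Q = 16.4.
A monopolist chooses Q where MR = MC. MR = 59 − 5Q; setting this equal to 18 gives Q = 8.2 and P = 38.5.
DWL is the triangle between Q = 8.2 and Q = 16.4: ½·(16.4 − 8.2)·(38.5 − 18) = 84.05.

DWL = 84.05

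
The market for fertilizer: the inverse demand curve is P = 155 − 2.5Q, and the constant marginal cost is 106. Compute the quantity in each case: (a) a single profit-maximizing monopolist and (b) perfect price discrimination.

Monopoly: Q = 9.8; Perfect PD: Q = 19.6

Monopoly sets MR = MC: 155 − 5Q = 106 ⇒ Q = 9.8, P = 155 − 2.5·9.8 = 130.5.
Under first-degree price discrimination the firm charges each unit its demand price and produces up to where P = MC, i.e. Q = 19.6. Consumer surplus is zero; producer surplus equals total surplus.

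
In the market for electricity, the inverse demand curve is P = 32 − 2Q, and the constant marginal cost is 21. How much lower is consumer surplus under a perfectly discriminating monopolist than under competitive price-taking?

CS falls by 30.25

Perfect competition: P = MC = 21, so 32 − 2Q = 21 and Q = 5.5.
CS = ½·(32 − 21)·5.5 = 30.25.
With perfect price discrimination, output is the efficient level Q = 5.5 (where demand meets MC), but every buyer pays their willingness to pay: CS = 0 and PS = total surplus.
CS = 0.
Change in consumer surplus: 0 − 30.25 = −30.25.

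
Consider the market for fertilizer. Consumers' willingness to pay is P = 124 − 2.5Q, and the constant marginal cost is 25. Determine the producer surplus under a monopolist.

A monopolist chooses Q where MR = MC. MR = 124 − 5Q; setting this equal to 25 gives Q = 19.8 and P = 74.5.
PS = (74.5 − 25)·19.8 = 980.1.

PS = 980.1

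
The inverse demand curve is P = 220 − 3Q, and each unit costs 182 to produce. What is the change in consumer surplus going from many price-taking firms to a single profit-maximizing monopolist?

Competitive firms price at marginal cost: P = 182, giving Q = 38/3.
CS = ½·(220 − 182)·38/3 = 722/3.
Monopoly sets MR = MC: 220 − 6Q = 182 ⇒ Q = 19/3, P = 220 − 3·19/3 = 201.
CS = ½·(220 − 201)·19/3 = 361/6.
Change in consumer surplus: 361/6 − 722/3 = −180.5.

CS falls by 180.5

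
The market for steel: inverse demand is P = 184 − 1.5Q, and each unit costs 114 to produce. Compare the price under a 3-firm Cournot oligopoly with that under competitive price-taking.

In a 3-firm Cournot equilibrium, symmetry and the first-order condition give q = (184 − 114)/(6) = 35/3. So Q = 35 and P = 131.5.
Competitive firms price at marginal cost: P = 114, giving Q = 140/3.

Cournot: P = 131.5; Competition: P = 114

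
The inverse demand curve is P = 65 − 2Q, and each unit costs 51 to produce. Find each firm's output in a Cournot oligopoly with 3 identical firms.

Cournot with 3 identical firms: the symmetric best-response condition is 65 − 8q = 51. Each firm produces q = 1.75, total output Q = 5.25, price P = 54.5.

q_i = 1.75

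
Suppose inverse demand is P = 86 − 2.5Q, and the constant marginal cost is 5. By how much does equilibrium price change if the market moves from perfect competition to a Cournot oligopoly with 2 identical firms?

Equilibrium price rises by 27

Competitive firms price at marginal cost: P = 5, giving Q = 32.4.
Cournot with 2 identical firms: the symmetric best-response condition is 86 − 7.5q = 5. Each firm produces q = 10.8, total output Q = 21.6, price P = 32.
Change in equilibrium price: 32 − 5 = 27.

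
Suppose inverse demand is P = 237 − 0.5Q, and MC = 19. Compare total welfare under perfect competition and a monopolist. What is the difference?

Total welfare falls by 11881

Perfect competition: P = MC = 19, so 237 − 0.5Q = 19 and Q = 436.
CS = ½·(237 − 19)·436 = 47524; PS = (19 − 19)·436 = 0; TS = 47524.
A monopolist chooses Q where MR = MC. MR = 237 − Q; setting this equal to 19 gives Q = 218 and P = 128.
CS = ½·(237 − 128)·218 = 11881; PS = (128 − 19)·218 = 23762; TS = 35643.
Change in total welfare: 35643 − 47524 = −11881.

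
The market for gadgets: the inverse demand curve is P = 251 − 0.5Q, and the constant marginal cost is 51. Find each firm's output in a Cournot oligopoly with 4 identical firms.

q_i = 80

In a 4-firm Cournot equilibrium, symmetry and the first-order condition give q = (251 − 51)/(2.5) = 80. So Q = 320 and P = 91.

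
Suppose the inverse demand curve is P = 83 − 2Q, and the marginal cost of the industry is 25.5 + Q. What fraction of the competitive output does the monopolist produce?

Q_m/Q_c = 0.6

The monopolist equates marginal revenue to marginal cost: 83 − 4Q = 25.5 + Q, so Q = 11.5. From demand, P = 60.
Competitive equilibrium sets price equal to marginal cost: 83 − 2Q = 25.5 + Q, so Q = 115/6 and P = 134/3.
Ratio Q_m/Q_c = 11.5/(115/6) = 0.6.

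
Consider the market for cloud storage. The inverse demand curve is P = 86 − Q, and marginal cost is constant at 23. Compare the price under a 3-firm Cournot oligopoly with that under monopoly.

Cournot with 3 identical firms: the symmetric best-response condition is 86 − 4q = 23. Each firm produces q = 15.75, total output Q = 47.25, price P = 38.75.
The monopolist equates marginal revenue to marginal cost: 86 − 2Q = 23, so Q = 31.5. From demand, P = 54.5.

Cournot: P = 38.75; Monopoly: P = 54.5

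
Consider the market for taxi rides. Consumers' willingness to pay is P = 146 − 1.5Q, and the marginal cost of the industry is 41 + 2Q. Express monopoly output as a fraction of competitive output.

Q_m/Q_c = 0.7

Monopoly sets MR = MC: 146 − 3Q = 41 + 2Q ⇒ Q = 21, P = 146 − 1.5·21 = 114.5.
Competitive equilibrium sets price equal to marginal cost: 146 − 1.5Q = 41 + 2Q, so Q = 30 and P = 101.
Ratio Q_m/Q_c = 21/30 = 0.7.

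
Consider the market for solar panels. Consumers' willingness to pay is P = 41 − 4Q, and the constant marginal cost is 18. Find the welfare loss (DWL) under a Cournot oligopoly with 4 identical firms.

DWL = 2.645

Under competition P = MC = 18, so Q = (41 − 18)/4 = 5.75.
In a 4-firm Cournot equilibrium, symmetry and the first-order condition give q = (41 − 18)/(20) = 1.15. So Q = 4.6 and P = 22.6.
DWL is the triangle between Q = 4.6 and Q = 5.75: ½·(5.75 − 4.6)·(22.6 − 18) = 2.645.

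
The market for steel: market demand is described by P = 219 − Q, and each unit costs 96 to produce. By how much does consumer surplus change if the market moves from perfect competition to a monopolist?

Competitive firms price at marginal cost: P = 96, giving Q = 123.
CS = ½·(219 − 96)·123 = 7564.5.
Monopoly sets MR = MC: 219 − 2Q = 96 ⇒ Q = 61.5, P = 219 − 61.5 = 157.5.
CS = ½·(219 − 157.5)·61.5 = 1891.125.
Change in consumer surplus: 1891.125 − 7564.5 = −5673.375.

Consumer surplus falls by 5673.375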